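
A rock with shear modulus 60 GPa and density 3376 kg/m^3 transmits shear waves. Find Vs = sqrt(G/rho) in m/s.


Convert G to Pa: G = 60e9 Pa
Compute G/rho = 60e9 / 3376 = 17772511.8483
Vs = sqrt(17772511.8483) = 4215.75 m/s

4215.75


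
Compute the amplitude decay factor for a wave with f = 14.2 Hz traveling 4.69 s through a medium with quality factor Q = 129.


pi*f*t/Q = pi*14.2*4.69/129 = 1.62189
A/A0 = exp(-1.62189) = 0.197525

0.197525


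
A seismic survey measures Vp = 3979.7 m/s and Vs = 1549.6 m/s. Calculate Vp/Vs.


Vp/Vs = 3979.7 / 1549.6
= 2.5682

2.5682


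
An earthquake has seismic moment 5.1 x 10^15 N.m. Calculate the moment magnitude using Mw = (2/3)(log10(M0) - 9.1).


log10(M0) = log10(5.1 x 10^15) = 15.7076
Mw = 2/3 * (15.7076 - 9.1)
= 2/3 * 6.6076
= 4.41

4.41


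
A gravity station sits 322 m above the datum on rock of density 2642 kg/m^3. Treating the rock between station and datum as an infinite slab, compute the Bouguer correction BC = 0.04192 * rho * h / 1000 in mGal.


BC = 0.04192 * rho * h / 1000
= 0.04192 * 2642 * 322 / 1000
= 35.6624 mGal

35.6624


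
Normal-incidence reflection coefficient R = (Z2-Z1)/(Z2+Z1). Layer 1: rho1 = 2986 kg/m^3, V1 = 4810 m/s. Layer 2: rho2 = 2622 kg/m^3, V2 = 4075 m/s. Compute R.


Z1 = 2986 * 4810 = 14362660
Z2 = 2622 * 4075 = 10684650
R = (10684650 - 14362660) / (10684650 + 14362660) = -3678010 / 25047310 = -0.1468

-0.1468


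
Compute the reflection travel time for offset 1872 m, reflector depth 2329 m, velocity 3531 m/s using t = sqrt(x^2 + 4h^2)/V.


x^2 + 4h^2 = 1872^2 + 4*2329^2 = 3504384 + 21696964 = 25201348
sqrt(25201348) = 5020.0944
t = 5020.0944 / 3531 = 1.4217 s

1.4217


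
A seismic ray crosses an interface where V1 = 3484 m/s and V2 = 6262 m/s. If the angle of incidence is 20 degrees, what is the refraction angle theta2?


sin(theta1) = sin(20 deg) = 0.34202
sin(theta2) = V2/V1 * sin(theta1) = 6262/3484 * 0.34202 = 0.614733
theta2 = arcsin(0.614733) = 37.9325 degrees

37.9325


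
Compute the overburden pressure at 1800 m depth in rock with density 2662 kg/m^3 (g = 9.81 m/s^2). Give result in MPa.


P = rho * g * z / 1e6
= 2662 * 9.81 * 1800 / 1e6
= 47005596.0 / 1e6
= 47.0056 MPa

47.0056


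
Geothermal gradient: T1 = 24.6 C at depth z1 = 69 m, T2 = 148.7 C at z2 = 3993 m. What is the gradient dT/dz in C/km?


dT = 148.7 - 24.6 = 124.1 C
dz = 3993 - 69 = 3924 m
gradient = dT/dz * 1000 = 124.1/3924 * 1000 = 31.6259 C/km

31.6259


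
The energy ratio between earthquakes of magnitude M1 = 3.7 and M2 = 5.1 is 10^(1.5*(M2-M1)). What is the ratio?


M2 - M1 = 5.1 - 3.7 = 1.4
1.5 * 1.4 = 2.1
ratio = 10^2.1 = 125.89

125.89


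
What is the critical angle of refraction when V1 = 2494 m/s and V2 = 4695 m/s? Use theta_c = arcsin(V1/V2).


V1/V2 = 2494/4695 = 0.531203
theta_c = arcsin(0.531203) = 32.0868 degrees

32.0868


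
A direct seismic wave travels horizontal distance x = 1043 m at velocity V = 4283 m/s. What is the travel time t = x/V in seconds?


t = x / V
= 1043 / 4283
= 0.2435 s

0.2435


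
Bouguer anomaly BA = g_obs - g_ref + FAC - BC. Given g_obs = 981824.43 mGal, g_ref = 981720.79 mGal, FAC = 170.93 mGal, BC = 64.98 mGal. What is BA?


BA = g_obs - g_ref + FAC - BC
= 981824.43 - 981720.79 + 170.93 - 64.98
= 209.59 mGal

209.59


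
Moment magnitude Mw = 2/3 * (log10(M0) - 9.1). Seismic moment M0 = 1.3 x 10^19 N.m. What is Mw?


log10(M0) = log10(1.3 x 10^19) = 19.1139
Mw = 2/3 * (19.1139 - 9.1)
= 2/3 * 10.0139
= 6.68

6.68


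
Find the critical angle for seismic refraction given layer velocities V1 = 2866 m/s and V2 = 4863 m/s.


V1/V2 = 2866/4863 = 0.589348
theta_c = arcsin(0.589348) = 36.1108 degrees

36.1108


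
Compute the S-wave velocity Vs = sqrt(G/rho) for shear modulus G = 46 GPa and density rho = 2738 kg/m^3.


Convert G to Pa: G = 46e9 Pa
Compute G/rho = 46e9 / 2738 = 16800584.3682
Vs = sqrt(16800584.3682) = 4098.85 m/s

4098.85


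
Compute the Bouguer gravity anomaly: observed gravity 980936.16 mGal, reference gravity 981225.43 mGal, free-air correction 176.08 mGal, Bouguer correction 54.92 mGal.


BA = g_obs - g_ref + FAC - BC
= 980936.16 - 981225.43 + 176.08 - 54.92
= -168.11 mGal

-168.11


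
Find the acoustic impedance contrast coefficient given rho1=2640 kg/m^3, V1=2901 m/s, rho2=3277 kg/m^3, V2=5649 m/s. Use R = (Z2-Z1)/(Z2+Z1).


Z1 = 2640 * 2901 = 7658640
Z2 = 3277 * 5649 = 18511773
R = (18511773 - 7658640) / (18511773 + 7658640) = 10853133 / 26170413 = 0.4147

0.4147


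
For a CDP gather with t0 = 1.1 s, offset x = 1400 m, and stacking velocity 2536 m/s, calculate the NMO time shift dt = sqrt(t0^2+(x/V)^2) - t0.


x/Vnmo = 1400/2536 = 0.55205
(x/Vnmo)^2 = 0.30476
t0^2 = 1.21
sqrt(1.21 + 0.30476) = 1.230756
dt = 1.230756 - 1.1 = 0.130756

0.130756


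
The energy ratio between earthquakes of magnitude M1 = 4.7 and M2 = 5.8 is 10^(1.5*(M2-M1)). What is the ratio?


M2 - M1 = 5.8 - 4.7 = 1.1
1.5 * 1.1 = 1.65
ratio = 10^1.65 = 44.67

44.67


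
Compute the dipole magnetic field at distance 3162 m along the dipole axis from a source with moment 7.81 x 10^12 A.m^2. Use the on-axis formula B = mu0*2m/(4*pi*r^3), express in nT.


m = 7.81 x 10^12 = 7810000000000 A.m^2
2m = 15620000000000 A.m^2
r^3 = 3162^3 = 31614447528
B = (4pi*10^-7) * 15620000000000 / (4*pi * 31614447528) * 1e9
= 19628670.899629 / 397278864405.06 * 1e9
= 49407.7905 nT

49407.7905


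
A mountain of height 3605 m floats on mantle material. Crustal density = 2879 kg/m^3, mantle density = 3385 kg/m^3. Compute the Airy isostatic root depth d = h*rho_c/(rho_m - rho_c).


rho_m - rho_c = 3385 - 2879 = 506
d = 3605 * 2879 / 506
= 10378795 / 506
= 20511.45 m

20511.45


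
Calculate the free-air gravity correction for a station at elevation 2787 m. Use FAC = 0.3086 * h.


FAC = 0.3086 * h
= 0.3086 * 2787
= 860.0682 mGal

860.0682


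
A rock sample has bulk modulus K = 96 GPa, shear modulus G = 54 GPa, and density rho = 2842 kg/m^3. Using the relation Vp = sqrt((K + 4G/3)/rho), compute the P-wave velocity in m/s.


First compute the effective modulus:
K + 4G/3 = 96e9 + 4*54e9/3 = 168000000000.0 Pa
Then divide by density:
168000000000.0 / 2842 = 59113300.4926 Pa/(kg/m^3)
Take the square root:
Vp = sqrt(59113300.4926) = 7688.52 m/s

7688.52


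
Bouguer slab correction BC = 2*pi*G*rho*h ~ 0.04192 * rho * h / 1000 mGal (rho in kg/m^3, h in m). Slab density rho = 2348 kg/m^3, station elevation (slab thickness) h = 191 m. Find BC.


BC = 0.04192 * rho * h / 1000
= 0.04192 * 2348 * 191 / 1000
= 18.7998 mGal

18.7998


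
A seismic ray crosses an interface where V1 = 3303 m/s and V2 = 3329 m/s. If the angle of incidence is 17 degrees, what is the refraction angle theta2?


sin(theta1) = sin(17 deg) = 0.292372
sin(theta2) = V2/V1 * sin(theta1) = 3329/3303 * 0.292372 = 0.294673
theta2 = arcsin(0.294673) = 17.1379 degrees

17.1379


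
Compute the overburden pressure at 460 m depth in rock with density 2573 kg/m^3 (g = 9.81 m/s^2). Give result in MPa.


P = rho * g * z / 1e6
= 2573 * 9.81 * 460 / 1e6
= 11610919.8 / 1e6
= 11.6109 MPa

11.6109


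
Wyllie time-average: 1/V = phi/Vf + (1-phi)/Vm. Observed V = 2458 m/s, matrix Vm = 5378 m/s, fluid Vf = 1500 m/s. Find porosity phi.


1/V - 1/Vm = 1/2458 - 1/5378 = 0.00022089
1/Vf - 1/Vm = 1/1500 - 1/5378 = 0.00048072
phi = 0.00022089 / 0.00048072 = 0.4595

0.4595


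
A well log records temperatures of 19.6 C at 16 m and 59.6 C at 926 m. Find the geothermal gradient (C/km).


dT = 59.6 - 19.6 = 40.0 C
dz = 926 - 16 = 910 m
gradient = dT/dz * 1000 = 40.0/910 * 1000 = 43.956 C/km

43.956


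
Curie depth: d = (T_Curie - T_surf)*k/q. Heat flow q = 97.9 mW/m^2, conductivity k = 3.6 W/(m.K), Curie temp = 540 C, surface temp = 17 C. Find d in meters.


T_Curie - T_surf = 540 - 17 = 523 C
Convert q to W/m^2: 97.9 mW/m^2 = 0.0979 W/m^2
d = 523 * 3.6 / 0.0979 = 19231.87 m

19231.87


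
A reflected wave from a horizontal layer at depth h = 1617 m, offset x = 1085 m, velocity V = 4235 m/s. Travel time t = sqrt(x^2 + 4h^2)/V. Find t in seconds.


x^2 + 4h^2 = 1085^2 + 4*1617^2 = 1177225 + 10458756 = 11635981
sqrt(11635981) = 3411.1554
t = 3411.1554 / 4235 = 0.8055 s

0.8055


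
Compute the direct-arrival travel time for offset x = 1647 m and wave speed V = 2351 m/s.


t = x / V
= 1647 / 2351
= 0.7006 s

0.7006


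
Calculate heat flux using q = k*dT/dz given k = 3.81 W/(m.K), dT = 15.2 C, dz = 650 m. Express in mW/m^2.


q = k * dT / dz * 1000
= 3.81 * 15.2 / 650 * 1000
= 0.089095 * 1000
= 89.0954 mW/m^2

89.0954


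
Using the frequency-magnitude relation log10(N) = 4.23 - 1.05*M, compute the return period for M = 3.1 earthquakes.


log10(N) = 4.23 - 1.05*3.1 = 0.975
N = 10^0.975 = 9.440609
T = 1/N = 1/9.440609 = 0.1059 years

0.1059


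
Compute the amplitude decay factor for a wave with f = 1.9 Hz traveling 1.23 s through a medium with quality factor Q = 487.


pi*f*t/Q = pi*1.9*1.23/487 = 0.015076
A/A0 = exp(-0.015076) = 0.985037

0.985037


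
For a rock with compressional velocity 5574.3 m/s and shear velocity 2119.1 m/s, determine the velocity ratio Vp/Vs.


Vp/Vs = 5574.3 / 2119.1
= 2.6305

2.6305


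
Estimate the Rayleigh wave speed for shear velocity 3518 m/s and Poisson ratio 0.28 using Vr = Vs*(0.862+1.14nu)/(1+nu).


Numerator factor = 0.862 + 1.14*0.28 = 1.1812
Denominator = 1 + 0.28 = 1.28
Vr = 3518 * 1.1812 / 1.28 = 3246.45 m/s

3246.45


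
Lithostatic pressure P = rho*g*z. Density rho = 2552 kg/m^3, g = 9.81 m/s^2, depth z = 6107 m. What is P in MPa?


P = rho * g * z / 1e6
= 2552 * 9.81 * 6107 / 1e6
= 152889477.84 / 1e6
= 152.8895 MPa

152.8895


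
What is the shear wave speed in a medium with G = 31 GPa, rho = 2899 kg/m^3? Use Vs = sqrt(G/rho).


Convert G to Pa: G = 31e9 Pa
Compute G/rho = 31e9 / 2899 = 10693342.5319
Vs = sqrt(10693342.5319) = 3270.07 m/s

3270.07


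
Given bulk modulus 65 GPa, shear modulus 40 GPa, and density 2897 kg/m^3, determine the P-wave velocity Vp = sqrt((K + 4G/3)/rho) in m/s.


First compute the effective modulus:
K + 4G/3 = 65e9 + 4*40e9/3 = 118333333333.33 Pa
Then divide by density:
118333333333.33 / 2897 = 40846853.0664 Pa/(kg/m^3)
Take the square root:
Vp = sqrt(40846853.0664) = 6391.15 m/s

6391.15


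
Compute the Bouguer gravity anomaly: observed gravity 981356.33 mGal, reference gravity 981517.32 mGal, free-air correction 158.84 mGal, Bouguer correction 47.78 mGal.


BA = g_obs - g_ref + FAC - BC
= 981356.33 - 981517.32 + 158.84 - 47.78
= -49.93 mGal

-49.93


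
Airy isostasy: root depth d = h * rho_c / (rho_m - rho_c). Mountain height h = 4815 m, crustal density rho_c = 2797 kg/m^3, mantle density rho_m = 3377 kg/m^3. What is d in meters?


rho_m - rho_c = 3377 - 2797 = 580
d = 4815 * 2797 / 580
= 13467555 / 580
= 23219.92 m

23219.92


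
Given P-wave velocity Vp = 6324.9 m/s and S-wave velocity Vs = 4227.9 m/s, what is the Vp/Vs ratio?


Vp/Vs = 6324.9 / 4227.9
= 1.496

1.496


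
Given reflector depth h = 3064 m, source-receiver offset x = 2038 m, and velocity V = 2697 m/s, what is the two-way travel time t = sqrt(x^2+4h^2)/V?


x^2 + 4h^2 = 2038^2 + 4*3064^2 = 4153444 + 37552384 = 41705828
sqrt(41705828) = 6458.005
t = 6458.005 / 2697 = 2.3945 s

2.3945


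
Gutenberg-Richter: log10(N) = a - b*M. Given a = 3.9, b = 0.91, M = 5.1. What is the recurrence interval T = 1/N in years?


log10(N) = 3.9 - 0.91*5.1 = -0.741
N = 10^-0.741 = 0.181552
T = 1/N = 1/0.181552 = 5.5081 years

5.5081


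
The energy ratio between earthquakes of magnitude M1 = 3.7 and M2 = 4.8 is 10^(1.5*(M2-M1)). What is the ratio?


M2 - M1 = 4.8 - 3.7 = 1.1
1.5 * 1.1 = 1.65
ratio = 10^1.65 = 44.67

44.67


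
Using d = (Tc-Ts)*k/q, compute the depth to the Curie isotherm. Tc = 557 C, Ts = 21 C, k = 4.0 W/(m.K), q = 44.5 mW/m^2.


T_Curie - T_surf = 557 - 21 = 536 C
Convert q to W/m^2: 44.5 mW/m^2 = 0.0445 W/m^2
d = 536 * 4.0 / 0.0445 = 48179.78 m

48179.78


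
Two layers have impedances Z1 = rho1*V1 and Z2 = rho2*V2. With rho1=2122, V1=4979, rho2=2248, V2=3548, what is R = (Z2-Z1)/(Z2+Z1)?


Z1 = 2122 * 4979 = 10565438
Z2 = 2248 * 3548 = 7975904
R = (7975904 - 10565438) / (7975904 + 10565438) = -2589534 / 18541342 = -0.1397

-0.1397


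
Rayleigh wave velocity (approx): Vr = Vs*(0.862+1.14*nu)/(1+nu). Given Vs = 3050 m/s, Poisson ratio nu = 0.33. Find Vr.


Numerator factor = 0.862 + 1.14*0.33 = 1.2382
Denominator = 1 + 0.33 = 1.33
Vr = 3050 * 1.2382 / 1.33 = 2839.48 m/s

2839.48


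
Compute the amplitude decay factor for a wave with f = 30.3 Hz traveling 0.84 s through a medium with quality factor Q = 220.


pi*f*t/Q = pi*30.3*0.84/220 = 0.363454
A/A0 = exp(-0.363454) = 0.695271

0.695271


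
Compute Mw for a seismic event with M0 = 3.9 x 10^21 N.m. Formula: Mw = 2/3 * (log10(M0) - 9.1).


log10(M0) = log10(3.9 x 10^21) = 21.5911
Mw = 2/3 * (21.5911 - 9.1)
= 2/3 * 12.4911
= 8.33

8.33


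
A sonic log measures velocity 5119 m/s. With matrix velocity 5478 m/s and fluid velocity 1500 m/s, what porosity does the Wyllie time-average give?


1/V - 1/Vm = 1/5119 - 1/5478 = 1.28e-05
1/Vf - 1/Vm = 1/1500 - 1/5478 = 0.00048412
phi = 1.28e-05 / 0.00048412 = 0.0264

0.0264


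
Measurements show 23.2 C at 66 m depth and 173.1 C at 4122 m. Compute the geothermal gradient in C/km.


dT = 173.1 - 23.2 = 149.9 C
dz = 4122 - 66 = 4056 m
gradient = dT/dz * 1000 = 149.9/4056 * 1000 = 36.9576 C/km

36.9576


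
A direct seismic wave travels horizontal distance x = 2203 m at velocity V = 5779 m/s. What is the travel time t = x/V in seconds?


t = x / V
= 2203 / 5779
= 0.3812 s

0.3812


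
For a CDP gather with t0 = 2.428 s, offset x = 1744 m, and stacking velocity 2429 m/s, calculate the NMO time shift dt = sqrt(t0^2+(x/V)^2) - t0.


x/Vnmo = 1744/2429 = 0.717991
(x/Vnmo)^2 = 0.515511
t0^2 = 5.895184
sqrt(5.895184 + 0.515511) = 2.531935
dt = 2.531935 - 2.428 = 0.103935

0.103935


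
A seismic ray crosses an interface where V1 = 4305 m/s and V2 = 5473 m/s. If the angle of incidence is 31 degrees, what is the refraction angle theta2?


sin(theta1) = sin(31 deg) = 0.515038
sin(theta2) = V2/V1 * sin(theta1) = 5473/4305 * 0.515038 = 0.654774
theta2 = arcsin(0.654774) = 40.9025 degrees

40.9025


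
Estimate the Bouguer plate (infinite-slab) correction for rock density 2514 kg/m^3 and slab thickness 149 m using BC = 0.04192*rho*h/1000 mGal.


BC = 0.04192 * rho * h / 1000
= 0.04192 * 2514 * 149 / 1000
= 15.7026 mGal

15.7026


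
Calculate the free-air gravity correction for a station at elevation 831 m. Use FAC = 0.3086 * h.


FAC = 0.3086 * h
= 0.3086 * 831
= 256.4466 mGal

256.4466


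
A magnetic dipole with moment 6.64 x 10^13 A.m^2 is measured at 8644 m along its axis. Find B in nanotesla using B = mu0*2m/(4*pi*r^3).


m = 6.64 x 10^13 = 66400000000000 A.m^2
2m = 132800000000000 A.m^2
r^3 = 8644^3 = 645868753984
B = (4pi*10^-7) * 132800000000000 / (4*pi * 645868753984) * 1e9
= 166881401.75869 / 8116226130797.31 * 1e9
= 20561.453 nT

20561.453


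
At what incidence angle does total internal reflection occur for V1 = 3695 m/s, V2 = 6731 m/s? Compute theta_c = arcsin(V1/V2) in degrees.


V1/V2 = 3695/6731 = 0.548953
theta_c = arcsin(0.548953) = 33.2952 degrees

33.2952


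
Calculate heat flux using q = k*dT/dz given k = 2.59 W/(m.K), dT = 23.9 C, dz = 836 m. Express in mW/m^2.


q = k * dT / dz * 1000
= 2.59 * 23.9 / 836 * 1000
= 0.074044 * 1000
= 74.0443 mW/m^2

74.0443


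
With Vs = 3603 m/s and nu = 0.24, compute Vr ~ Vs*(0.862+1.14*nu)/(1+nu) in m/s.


Numerator factor = 0.862 + 1.14*0.24 = 1.1356
Denominator = 1 + 0.24 = 1.24
Vr = 3603 * 1.1356 / 1.24 = 3299.65 m/s

3299.65


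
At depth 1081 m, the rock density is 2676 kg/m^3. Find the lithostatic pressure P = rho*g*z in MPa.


P = rho * g * z / 1e6
= 2676 * 9.81 * 1081 / 1e6
= 28377936.36 / 1e6
= 28.3779 MPa

28.3779


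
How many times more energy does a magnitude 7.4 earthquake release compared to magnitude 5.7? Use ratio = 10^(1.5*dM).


M2 - M1 = 7.4 - 5.7 = 1.7
1.5 * 1.7 = 2.55
ratio = 10^2.55 = 354.81

354.81


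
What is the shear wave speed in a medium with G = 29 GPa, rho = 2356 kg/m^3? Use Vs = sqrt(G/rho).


Convert G to Pa: G = 29e9 Pa
Compute G/rho = 29e9 / 2356 = 12308998.3022
Vs = sqrt(12308998.3022) = 3508.42 m/s

3508.42


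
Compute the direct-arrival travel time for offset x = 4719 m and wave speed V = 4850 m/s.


t = x / V
= 4719 / 4850
= 0.973 s

0.973


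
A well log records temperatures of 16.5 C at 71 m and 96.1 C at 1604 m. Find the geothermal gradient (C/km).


dT = 96.1 - 16.5 = 79.6 C
dz = 1604 - 71 = 1533 m
gradient = dT/dz * 1000 = 79.6/1533 * 1000 = 51.9243 C/km

51.9243


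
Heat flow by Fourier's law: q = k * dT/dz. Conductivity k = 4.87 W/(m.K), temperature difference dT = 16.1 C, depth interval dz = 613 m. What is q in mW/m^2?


q = k * dT / dz * 1000
= 4.87 * 16.1 / 613 * 1000
= 0.127907 * 1000
= 127.907 mW/m^2

127.907


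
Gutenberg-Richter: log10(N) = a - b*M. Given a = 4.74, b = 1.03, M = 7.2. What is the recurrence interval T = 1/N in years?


log10(N) = 4.74 - 1.03*7.2 = -2.676
N = 10^-2.676 = 0.002109
T = 1/N = 1/0.002109 = 474.242 years

474.242


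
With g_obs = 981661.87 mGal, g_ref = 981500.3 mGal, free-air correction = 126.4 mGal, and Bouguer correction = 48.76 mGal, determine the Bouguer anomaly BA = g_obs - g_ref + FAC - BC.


BA = g_obs - g_ref + FAC - BC
= 981661.87 - 981500.3 + 126.4 - 48.76
= 239.21 mGal

239.21


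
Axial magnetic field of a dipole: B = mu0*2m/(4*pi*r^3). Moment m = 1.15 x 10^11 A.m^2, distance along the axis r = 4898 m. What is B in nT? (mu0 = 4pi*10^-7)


m = 1.15 x 10^11 = 115000000000 A.m^2
2m = 230000000000 A.m^2
r^3 = 4898^3 = 117504998792
B = (4pi*10^-7) * 230000000000 / (4*pi * 117504998792) * 1e9
= 289026.52413 / 1476611363860.1 * 1e9
= 195.7364 nT

195.7364


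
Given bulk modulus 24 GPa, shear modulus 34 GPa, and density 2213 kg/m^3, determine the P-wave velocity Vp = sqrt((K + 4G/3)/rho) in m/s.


First compute the effective modulus:
K + 4G/3 = 24e9 + 4*34e9/3 = 69333333333.33 Pa
Then divide by density:
69333333333.33 / 2213 = 31330019.5813 Pa/(kg/m^3)
Take the square root:
Vp = sqrt(31330019.5813) = 5597.32 m/s

5597.32


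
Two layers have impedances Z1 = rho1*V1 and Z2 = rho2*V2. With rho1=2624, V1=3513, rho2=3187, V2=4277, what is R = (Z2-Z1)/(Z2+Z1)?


Z1 = 2624 * 3513 = 9218112
Z2 = 3187 * 4277 = 13630799
R = (13630799 - 9218112) / (13630799 + 9218112) = 4412687 / 22848911 = 0.1931

0.1931


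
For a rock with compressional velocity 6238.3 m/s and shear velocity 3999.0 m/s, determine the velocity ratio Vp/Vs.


Vp/Vs = 6238.3 / 3999.0
= 1.56

1.56


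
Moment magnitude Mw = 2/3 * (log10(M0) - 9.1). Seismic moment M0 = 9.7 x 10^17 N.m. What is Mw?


log10(M0) = log10(9.7 x 10^17) = 17.9868
Mw = 2/3 * (17.9868 - 9.1)
= 2/3 * 8.8868
= 5.92

5.92


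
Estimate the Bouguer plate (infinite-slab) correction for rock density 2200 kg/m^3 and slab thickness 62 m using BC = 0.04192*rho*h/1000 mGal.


BC = 0.04192 * rho * h / 1000
= 0.04192 * 2200 * 62 / 1000
= 5.7179 mGal

5.7179


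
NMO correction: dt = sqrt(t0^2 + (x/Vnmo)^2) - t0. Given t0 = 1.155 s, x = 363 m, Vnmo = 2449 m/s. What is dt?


x/Vnmo = 363/2449 = 0.148224
(x/Vnmo)^2 = 0.02197
t0^2 = 1.334025
sqrt(1.334025 + 0.02197) = 1.164472
dt = 1.164472 - 1.155 = 0.009472

0.009472


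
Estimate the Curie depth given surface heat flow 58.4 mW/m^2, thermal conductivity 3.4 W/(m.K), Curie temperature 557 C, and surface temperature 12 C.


T_Curie - T_surf = 557 - 12 = 545 C
Convert q to W/m^2: 58.4 mW/m^2 = 0.0584 W/m^2
d = 545 * 3.4 / 0.0584 = 31729.45 m

31729.45


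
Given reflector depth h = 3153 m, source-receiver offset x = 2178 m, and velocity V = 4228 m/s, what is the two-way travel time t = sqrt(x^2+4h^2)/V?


x^2 + 4h^2 = 2178^2 + 4*3153^2 = 4743684 + 39765636 = 44509320
sqrt(44509320) = 6671.5306
t = 6671.5306 / 4228 = 1.5779 s

1.5779


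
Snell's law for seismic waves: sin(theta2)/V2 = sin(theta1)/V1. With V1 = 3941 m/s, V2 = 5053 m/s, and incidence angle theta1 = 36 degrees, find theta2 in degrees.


sin(theta1) = sin(36 deg) = 0.587785
sin(theta2) = V2/V1 * sin(theta1) = 5053/3941 * 0.587785 = 0.753636
theta2 = arcsin(0.753636) = 48.9063 degrees

48.9063


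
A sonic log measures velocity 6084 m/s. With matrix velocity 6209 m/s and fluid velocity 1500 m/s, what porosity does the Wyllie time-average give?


1/V - 1/Vm = 1/6084 - 1/6209 = 3.31e-06
1/Vf - 1/Vm = 1/1500 - 1/6209 = 0.00050561
phi = 3.31e-06 / 0.00050561 = 0.0065

0.0065


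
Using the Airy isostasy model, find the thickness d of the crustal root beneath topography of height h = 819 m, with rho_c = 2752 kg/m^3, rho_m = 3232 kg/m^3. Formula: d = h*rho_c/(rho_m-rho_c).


rho_m - rho_c = 3232 - 2752 = 480
d = 819 * 2752 / 480
= 2253888 / 480
= 4695.6 m

4695.6


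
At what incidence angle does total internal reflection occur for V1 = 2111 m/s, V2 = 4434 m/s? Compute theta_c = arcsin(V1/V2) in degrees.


V1/V2 = 2111/4434 = 0.476094
theta_c = arcsin(0.476094) = 28.4306 degrees

28.4306


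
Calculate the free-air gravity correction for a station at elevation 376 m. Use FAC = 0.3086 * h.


FAC = 0.3086 * h
= 0.3086 * 376
= 116.0336 mGal

116.0336


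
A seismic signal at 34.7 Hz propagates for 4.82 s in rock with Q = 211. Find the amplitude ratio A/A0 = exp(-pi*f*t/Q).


pi*f*t/Q = pi*34.7*4.82/211 = 2.490256
A/A0 = exp(-2.490256) = 0.082889

0.082889


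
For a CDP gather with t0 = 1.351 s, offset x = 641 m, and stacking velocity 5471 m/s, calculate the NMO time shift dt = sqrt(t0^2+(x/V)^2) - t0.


x/Vnmo = 641/5471 = 0.117163
(x/Vnmo)^2 = 0.013727
t0^2 = 1.825201
sqrt(1.825201 + 0.013727) = 1.356071
dt = 1.356071 - 1.351 = 0.005071

0.005071


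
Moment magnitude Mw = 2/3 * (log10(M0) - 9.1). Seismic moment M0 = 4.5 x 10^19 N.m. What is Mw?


log10(M0) = log10(4.5 x 10^19) = 19.6532
Mw = 2/3 * (19.6532 - 9.1)
= 2/3 * 10.5532
= 7.04

7.04


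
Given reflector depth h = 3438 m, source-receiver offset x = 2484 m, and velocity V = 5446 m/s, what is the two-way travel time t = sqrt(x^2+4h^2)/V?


x^2 + 4h^2 = 2484^2 + 4*3438^2 = 6170256 + 47279376 = 53449632
sqrt(53449632) = 7310.9255
t = 7310.9255 / 5446 = 1.3424 s

1.3424


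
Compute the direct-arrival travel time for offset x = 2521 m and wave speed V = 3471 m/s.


t = x / V
= 2521 / 3471
= 0.7263 s

0.7263


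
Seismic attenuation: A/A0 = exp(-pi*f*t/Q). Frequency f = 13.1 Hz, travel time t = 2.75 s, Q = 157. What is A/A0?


pi*f*t/Q = pi*13.1*2.75/157 = 0.720865
A/A0 = exp(-0.720865) = 0.486331

0.486331


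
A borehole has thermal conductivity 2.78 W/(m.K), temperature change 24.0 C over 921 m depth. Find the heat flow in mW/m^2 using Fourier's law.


q = k * dT / dz * 1000
= 2.78 * 24.0 / 921 * 1000
= 0.072443 * 1000
= 72.443 mW/m^2

72.443


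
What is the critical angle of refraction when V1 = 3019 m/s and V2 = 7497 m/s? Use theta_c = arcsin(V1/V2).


V1/V2 = 3019/7497 = 0.402694
theta_c = arcsin(0.402694) = 23.7467 degrees

23.7467


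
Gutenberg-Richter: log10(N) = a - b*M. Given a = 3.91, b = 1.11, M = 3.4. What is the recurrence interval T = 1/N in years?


log10(N) = 3.91 - 1.11*3.4 = 0.136
N = 10^0.136 = 1.367729
T = 1/N = 1/1.367729 = 0.7311 years

0.7311


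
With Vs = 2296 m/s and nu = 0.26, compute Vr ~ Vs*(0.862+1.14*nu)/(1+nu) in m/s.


Numerator factor = 0.862 + 1.14*0.26 = 1.1584
Denominator = 1 + 0.26 = 1.26
Vr = 2296 * 1.1584 / 1.26 = 2110.86 m/s

2110.86


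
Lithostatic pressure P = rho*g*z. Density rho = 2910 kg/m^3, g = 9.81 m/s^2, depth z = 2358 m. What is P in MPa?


P = rho * g * z / 1e6
= 2910 * 9.81 * 2358 / 1e6
= 67314061.8 / 1e6
= 67.3141 MPa

67.3141


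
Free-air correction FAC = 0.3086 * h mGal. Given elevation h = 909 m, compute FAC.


FAC = 0.3086 * h
= 0.3086 * 909
= 280.5174 mGal

280.5174


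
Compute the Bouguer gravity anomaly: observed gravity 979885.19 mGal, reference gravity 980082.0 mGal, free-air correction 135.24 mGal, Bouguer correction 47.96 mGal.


BA = g_obs - g_ref + FAC - BC
= 979885.19 - 980082.0 + 135.24 - 47.96
= -109.53 mGal

-109.53


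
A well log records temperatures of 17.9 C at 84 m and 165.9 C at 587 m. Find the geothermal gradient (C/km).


dT = 165.9 - 17.9 = 148.0 C
dz = 587 - 84 = 503 m
gradient = dT/dz * 1000 = 148.0/503 * 1000 = 294.2346 C/km

294.2346


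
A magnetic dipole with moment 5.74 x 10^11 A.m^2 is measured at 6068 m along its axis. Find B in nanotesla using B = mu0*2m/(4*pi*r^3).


m = 5.74 x 10^11 = 574000000000 A.m^2
2m = 1148000000000 A.m^2
r^3 = 6068^3 = 223427546432
B = (4pi*10^-7) * 1148000000000 / (4*pi * 223427546432) * 1e9
= 1442619.346528 / 2807673353921.45 * 1e9
= 513.8131 nT

513.8131


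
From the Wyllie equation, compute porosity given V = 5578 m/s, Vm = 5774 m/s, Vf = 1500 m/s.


1/V - 1/Vm = 1/5578 - 1/5774 = 6.09e-06
1/Vf - 1/Vm = 1/1500 - 1/5774 = 0.00049348
phi = 6.09e-06 / 0.00049348 = 0.0123

0.0123


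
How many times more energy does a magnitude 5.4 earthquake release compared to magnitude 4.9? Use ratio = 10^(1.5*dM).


M2 - M1 = 5.4 - 4.9 = 0.5
1.5 * 0.5 = 0.75
ratio = 10^0.75 = 5.62

5.62


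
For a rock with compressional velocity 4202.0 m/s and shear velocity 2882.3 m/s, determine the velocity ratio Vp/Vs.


Vp/Vs = 4202.0 / 2882.3
= 1.4579

1.4579


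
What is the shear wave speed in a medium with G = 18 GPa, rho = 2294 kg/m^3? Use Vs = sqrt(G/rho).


Convert G to Pa: G = 18e9 Pa
Compute G/rho = 18e9 / 2294 = 7846556.2337
Vs = sqrt(7846556.2337) = 2801.17 m/s

2801.17


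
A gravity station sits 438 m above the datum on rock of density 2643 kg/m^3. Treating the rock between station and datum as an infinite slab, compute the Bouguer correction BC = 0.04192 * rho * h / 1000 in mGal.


BC = 0.04192 * rho * h / 1000
= 0.04192 * 2643 * 438 / 1000
= 48.528 mGal

48.528


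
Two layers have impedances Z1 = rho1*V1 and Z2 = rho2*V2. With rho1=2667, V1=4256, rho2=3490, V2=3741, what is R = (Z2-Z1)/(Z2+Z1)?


Z1 = 2667 * 4256 = 11350752
Z2 = 3490 * 3741 = 13056090
R = (13056090 - 11350752) / (13056090 + 11350752) = 1705338 / 24406842 = 0.0699

0.0699


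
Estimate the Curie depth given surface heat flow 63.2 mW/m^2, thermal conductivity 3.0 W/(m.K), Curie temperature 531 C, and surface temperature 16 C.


T_Curie - T_surf = 531 - 16 = 515 C
Convert q to W/m^2: 63.2 mW/m^2 = 0.0632 W/m^2
d = 515 * 3.0 / 0.0632 = 24446.2 m

24446.2


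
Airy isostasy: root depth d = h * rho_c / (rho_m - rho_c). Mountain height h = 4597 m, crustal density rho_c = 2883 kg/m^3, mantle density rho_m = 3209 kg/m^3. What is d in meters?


rho_m - rho_c = 3209 - 2883 = 326
d = 4597 * 2883 / 326
= 13253151 / 326
= 40653.84 m

40653.84


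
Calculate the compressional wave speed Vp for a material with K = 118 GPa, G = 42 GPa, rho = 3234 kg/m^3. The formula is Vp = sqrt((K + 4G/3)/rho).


First compute the effective modulus:
K + 4G/3 = 118e9 + 4*42e9/3 = 174000000000.0 Pa
Then divide by density:
174000000000.0 / 3234 = 53803339.5176 Pa/(kg/m^3)
Take the square root:
Vp = sqrt(53803339.5176) = 7335.08 m/s

7335.08


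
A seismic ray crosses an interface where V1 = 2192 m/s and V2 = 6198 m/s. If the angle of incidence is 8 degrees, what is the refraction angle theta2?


sin(theta1) = sin(8 deg) = 0.139173
sin(theta2) = V2/V1 * sin(theta1) = 6198/2192 * 0.139173 = 0.39352
theta2 = arcsin(0.39352) = 23.1737 degrees

23.1737


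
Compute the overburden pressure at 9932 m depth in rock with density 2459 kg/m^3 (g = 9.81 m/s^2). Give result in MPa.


P = rho * g * z / 1e6
= 2459 * 9.81 * 9932 / 1e6
= 239587550.28 / 1e6
= 239.5876 MPa

239.5876


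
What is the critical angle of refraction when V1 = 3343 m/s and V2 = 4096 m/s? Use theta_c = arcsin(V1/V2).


V1/V2 = 3343/4096 = 0.816162
theta_c = arcsin(0.816162) = 54.7024 degrees

54.7024


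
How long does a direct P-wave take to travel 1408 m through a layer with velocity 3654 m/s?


t = x / V
= 1408 / 3654
= 0.3853 s

0.3853


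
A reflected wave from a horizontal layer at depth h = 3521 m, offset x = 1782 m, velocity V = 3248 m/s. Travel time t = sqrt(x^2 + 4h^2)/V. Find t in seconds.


x^2 + 4h^2 = 1782^2 + 4*3521^2 = 3175524 + 49589764 = 52765288
sqrt(52765288) = 7263.9719
t = 7263.9719 / 3248 = 2.2364 s

2.2364


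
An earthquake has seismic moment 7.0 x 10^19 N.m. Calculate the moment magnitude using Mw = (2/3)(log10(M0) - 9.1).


log10(M0) = log10(7.0 x 10^19) = 19.8451
Mw = 2/3 * (19.8451 - 9.1)
= 2/3 * 10.7451
= 7.16

7.16


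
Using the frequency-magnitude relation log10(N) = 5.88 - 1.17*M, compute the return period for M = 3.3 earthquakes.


log10(N) = 5.88 - 1.17*3.3 = 2.019
N = 10^2.019 = 104.472022
T = 1/N = 1/104.472022 = 0.0096 years

0.0096


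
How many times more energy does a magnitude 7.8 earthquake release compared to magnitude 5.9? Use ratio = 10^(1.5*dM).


M2 - M1 = 7.8 - 5.9 = 1.9
1.5 * 1.9 = 2.85
ratio = 10^2.85 = 707.95

707.95


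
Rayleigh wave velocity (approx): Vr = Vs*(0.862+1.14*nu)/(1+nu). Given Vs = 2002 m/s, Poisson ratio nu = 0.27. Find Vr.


Numerator factor = 0.862 + 1.14*0.27 = 1.1698
Denominator = 1 + 0.27 = 1.27
Vr = 2002 * 1.1698 / 1.27 = 1844.05 m/s

1844.05


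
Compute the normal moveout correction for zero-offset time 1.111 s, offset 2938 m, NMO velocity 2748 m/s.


x/Vnmo = 2938/2748 = 1.069141
(x/Vnmo)^2 = 1.143063
t0^2 = 1.234321
sqrt(1.234321 + 1.143063) = 1.541877
dt = 1.541877 - 1.111 = 0.430877

0.430877


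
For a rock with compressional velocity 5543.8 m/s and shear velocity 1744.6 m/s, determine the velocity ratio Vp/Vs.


Vp/Vs = 5543.8 / 1744.6
= 3.1777

3.1777


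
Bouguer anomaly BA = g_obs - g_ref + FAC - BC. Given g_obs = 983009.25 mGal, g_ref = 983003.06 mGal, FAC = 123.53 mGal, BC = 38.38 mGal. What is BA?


BA = g_obs - g_ref + FAC - BC
= 983009.25 - 983003.06 + 123.53 - 38.38
= 91.34 mGal

91.34


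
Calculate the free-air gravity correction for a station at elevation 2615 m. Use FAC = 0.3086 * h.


FAC = 0.3086 * h
= 0.3086 * 2615
= 806.989 mGal

806.989


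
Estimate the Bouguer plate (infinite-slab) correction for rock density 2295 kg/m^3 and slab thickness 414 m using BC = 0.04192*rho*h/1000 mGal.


BC = 0.04192 * rho * h / 1000
= 0.04192 * 2295 * 414 / 1000
= 39.8294 mGal

39.8294


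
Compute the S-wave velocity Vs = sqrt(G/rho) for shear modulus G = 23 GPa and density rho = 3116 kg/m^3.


Convert G to Pa: G = 23e9 Pa
Compute G/rho = 23e9 / 3116 = 7381258.0231
Vs = sqrt(7381258.0231) = 2716.85 m/s

2716.85


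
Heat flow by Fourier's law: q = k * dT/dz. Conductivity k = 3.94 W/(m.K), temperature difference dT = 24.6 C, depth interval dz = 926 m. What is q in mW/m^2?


q = k * dT / dz * 1000
= 3.94 * 24.6 / 926 * 1000
= 0.10467 * 1000
= 104.6695 mW/m^2

104.6695


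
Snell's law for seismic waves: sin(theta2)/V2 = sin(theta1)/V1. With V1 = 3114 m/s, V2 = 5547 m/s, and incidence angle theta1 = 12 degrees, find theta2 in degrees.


sin(theta1) = sin(12 deg) = 0.207912
sin(theta2) = V2/V1 * sin(theta1) = 5547/3114 * 0.207912 = 0.370355
theta2 = arcsin(0.370355) = 21.7375 degrees

21.7375


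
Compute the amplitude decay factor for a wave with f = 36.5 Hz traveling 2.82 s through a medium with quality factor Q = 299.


pi*f*t/Q = pi*36.5*2.82/299 = 1.081485
A/A0 = exp(-1.081485) = 0.339091

0.339091


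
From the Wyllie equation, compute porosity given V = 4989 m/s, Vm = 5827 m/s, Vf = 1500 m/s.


1/V - 1/Vm = 1/4989 - 1/5827 = 2.883e-05
1/Vf - 1/Vm = 1/1500 - 1/5827 = 0.00049505
phi = 2.883e-05 / 0.00049505 = 0.0582

0.0582


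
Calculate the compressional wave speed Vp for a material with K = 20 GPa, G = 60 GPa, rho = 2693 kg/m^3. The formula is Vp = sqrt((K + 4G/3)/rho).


First compute the effective modulus:
K + 4G/3 = 20e9 + 4*60e9/3 = 100000000000.0 Pa
Then divide by density:
100000000000.0 / 2693 = 37133308.5778 Pa/(kg/m^3)
Take the square root:
Vp = sqrt(37133308.5778) = 6093.71 m/s

6093.71


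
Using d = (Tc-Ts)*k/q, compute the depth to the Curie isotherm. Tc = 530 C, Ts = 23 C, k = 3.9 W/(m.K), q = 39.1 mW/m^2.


T_Curie - T_surf = 530 - 23 = 507 C
Convert q to W/m^2: 39.1 mW/m^2 = 0.0391 W/m^2
d = 507 * 3.9 / 0.0391 = 50570.33 m

50570.33


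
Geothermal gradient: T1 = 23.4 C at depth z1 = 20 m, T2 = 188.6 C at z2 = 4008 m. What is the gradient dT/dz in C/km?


dT = 188.6 - 23.4 = 165.2 C
dz = 4008 - 20 = 3988 m
gradient = dT/dz * 1000 = 165.2/3988 * 1000 = 41.4243 C/km

41.4243


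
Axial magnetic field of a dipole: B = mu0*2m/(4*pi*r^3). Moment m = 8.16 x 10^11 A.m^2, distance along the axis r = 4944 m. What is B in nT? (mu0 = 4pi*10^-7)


m = 8.16 x 10^11 = 816000000000 A.m^2
2m = 1632000000000 A.m^2
r^3 = 4944^3 = 120846864384
B = (4pi*10^-7) * 1632000000000 / (4*pi * 120846864384) * 1e9
= 2050831.684263 / 1518606485432.55 * 1e9
= 1350.4695 nT

1350.4695


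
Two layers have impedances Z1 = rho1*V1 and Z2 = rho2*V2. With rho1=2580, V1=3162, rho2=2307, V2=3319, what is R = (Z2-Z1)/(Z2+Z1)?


Z1 = 2580 * 3162 = 8157960
Z2 = 2307 * 3319 = 7656933
R = (7656933 - 8157960) / (7656933 + 8157960) = -501027 / 15814893 = -0.0317

-0.0317


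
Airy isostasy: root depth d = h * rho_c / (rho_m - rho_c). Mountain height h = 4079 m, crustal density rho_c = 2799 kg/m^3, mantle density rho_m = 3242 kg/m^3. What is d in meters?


rho_m - rho_c = 3242 - 2799 = 443
d = 4079 * 2799 / 443
= 11417121 / 443
= 25772.28 m

25772.28


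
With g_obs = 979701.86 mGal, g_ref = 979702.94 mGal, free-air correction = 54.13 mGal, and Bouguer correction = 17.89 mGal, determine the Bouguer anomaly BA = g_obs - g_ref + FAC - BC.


BA = g_obs - g_ref + FAC - BC
= 979701.86 - 979702.94 + 54.13 - 17.89
= 35.16 mGal

35.16


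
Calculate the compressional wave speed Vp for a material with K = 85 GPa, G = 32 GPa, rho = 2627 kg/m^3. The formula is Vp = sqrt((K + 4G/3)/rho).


First compute the effective modulus:
K + 4G/3 = 85e9 + 4*32e9/3 = 127666666666.67 Pa
Then divide by density:
127666666666.67 / 2627 = 48597893.6683 Pa/(kg/m^3)
Take the square root:
Vp = sqrt(48597893.6683) = 6971.22 m/s

6971.22


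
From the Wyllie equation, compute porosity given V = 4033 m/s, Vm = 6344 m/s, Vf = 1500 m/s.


1/V - 1/Vm = 1/4033 - 1/6344 = 9.033e-05
1/Vf - 1/Vm = 1/1500 - 1/6344 = 0.00050904
phi = 9.033e-05 / 0.00050904 = 0.1774

0.1774


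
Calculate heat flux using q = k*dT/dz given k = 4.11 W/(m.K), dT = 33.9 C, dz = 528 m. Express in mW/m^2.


q = k * dT / dz * 1000
= 4.11 * 33.9 / 528 * 1000
= 0.263881 * 1000
= 263.8807 mW/m^2

263.8807


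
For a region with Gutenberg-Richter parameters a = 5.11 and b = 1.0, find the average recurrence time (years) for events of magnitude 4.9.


log10(N) = 5.11 - 1.0*4.9 = 0.21
N = 10^0.21 = 1.62181
T = 1/N = 1/1.62181 = 0.6166 years

0.6166


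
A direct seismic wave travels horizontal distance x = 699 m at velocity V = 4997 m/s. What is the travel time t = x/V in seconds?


t = x / V
= 699 / 4997
= 0.1399 s

0.1399


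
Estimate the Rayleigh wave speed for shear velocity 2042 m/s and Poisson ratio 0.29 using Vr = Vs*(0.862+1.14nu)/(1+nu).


Numerator factor = 0.862 + 1.14*0.29 = 1.1926
Denominator = 1 + 0.29 = 1.29
Vr = 2042 * 1.1926 / 1.29 = 1887.82 m/s

1887.82


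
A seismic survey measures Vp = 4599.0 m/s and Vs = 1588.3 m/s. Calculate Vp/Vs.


Vp/Vs = 4599.0 / 1588.3
= 2.8955

2.8955


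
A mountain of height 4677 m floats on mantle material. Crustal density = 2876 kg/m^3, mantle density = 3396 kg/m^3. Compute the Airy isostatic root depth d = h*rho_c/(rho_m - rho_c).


rho_m - rho_c = 3396 - 2876 = 520
d = 4677 * 2876 / 520
= 13451052 / 520
= 25867.41 m

25867.41


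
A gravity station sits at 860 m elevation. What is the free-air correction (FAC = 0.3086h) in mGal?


FAC = 0.3086 * h
= 0.3086 * 860
= 265.396 mGal

265.396


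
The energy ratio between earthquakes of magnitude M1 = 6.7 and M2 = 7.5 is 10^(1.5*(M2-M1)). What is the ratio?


M2 - M1 = 7.5 - 6.7 = 0.8
1.5 * 0.8 = 1.2
ratio = 10^1.2 = 15.85

15.85


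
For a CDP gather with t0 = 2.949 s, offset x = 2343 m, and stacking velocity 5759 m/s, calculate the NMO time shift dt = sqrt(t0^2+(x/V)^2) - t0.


x/Vnmo = 2343/5759 = 0.406841
(x/Vnmo)^2 = 0.16552
t0^2 = 8.696601
sqrt(8.696601 + 0.16552) = 2.976931
dt = 2.976931 - 2.949 = 0.027931

0.027931


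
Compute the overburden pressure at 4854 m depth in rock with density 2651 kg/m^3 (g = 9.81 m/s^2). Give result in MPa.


P = rho * g * z / 1e6
= 2651 * 9.81 * 4854 / 1e6
= 126234628.74 / 1e6
= 126.2346 MPa

126.2346


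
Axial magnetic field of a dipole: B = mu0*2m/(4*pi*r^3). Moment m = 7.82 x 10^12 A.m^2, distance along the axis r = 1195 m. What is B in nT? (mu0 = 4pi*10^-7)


m = 7.82 x 10^12 = 7820000000000 A.m^2
2m = 15640000000000 A.m^2
r^3 = 1195^3 = 1706489875
B = (4pi*10^-7) * 15640000000000 / (4*pi * 1706489875) * 1e9
= 19653803.640858 / 21444384218.9 * 1e9
= 916501.1893 nT

916501.1893


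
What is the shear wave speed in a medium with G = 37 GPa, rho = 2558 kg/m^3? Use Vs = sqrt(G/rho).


Convert G to Pa: G = 37e9 Pa
Compute G/rho = 37e9 / 2558 = 14464425.3323
Vs = sqrt(14464425.3323) = 3803.21 m/s

3803.21


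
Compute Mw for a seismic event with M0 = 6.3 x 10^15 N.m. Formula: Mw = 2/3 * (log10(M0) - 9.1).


log10(M0) = log10(6.3 x 10^15) = 15.7993
Mw = 2/3 * (15.7993 - 9.1)
= 2/3 * 6.6993
= 4.47

4.47


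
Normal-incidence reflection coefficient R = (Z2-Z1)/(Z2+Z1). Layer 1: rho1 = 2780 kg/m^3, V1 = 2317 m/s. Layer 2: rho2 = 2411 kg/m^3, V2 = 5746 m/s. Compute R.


Z1 = 2780 * 2317 = 6441260
Z2 = 2411 * 5746 = 13853606
R = (13853606 - 6441260) / (13853606 + 6441260) = 7412346 / 20294866 = 0.3652

0.3652


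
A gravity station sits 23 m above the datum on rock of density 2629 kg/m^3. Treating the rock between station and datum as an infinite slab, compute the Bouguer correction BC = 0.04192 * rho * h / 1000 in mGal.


BC = 0.04192 * rho * h / 1000
= 0.04192 * 2629 * 23 / 1000
= 2.5348 mGal

2.5348


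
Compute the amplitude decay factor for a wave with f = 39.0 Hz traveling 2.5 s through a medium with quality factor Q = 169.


pi*f*t/Q = pi*39.0*2.5/169 = 1.812457
A/A0 = exp(-1.812457) = 0.163252

0.163252


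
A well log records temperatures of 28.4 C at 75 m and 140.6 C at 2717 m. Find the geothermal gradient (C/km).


dT = 140.6 - 28.4 = 112.2 C
dz = 2717 - 75 = 2642 m
gradient = dT/dz * 1000 = 112.2/2642 * 1000 = 42.4678 C/km

42.4678


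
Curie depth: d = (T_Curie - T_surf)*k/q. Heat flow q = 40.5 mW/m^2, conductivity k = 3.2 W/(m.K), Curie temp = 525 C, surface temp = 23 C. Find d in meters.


T_Curie - T_surf = 525 - 23 = 502 C
Convert q to W/m^2: 40.5 mW/m^2 = 0.0405 W/m^2
d = 502 * 3.2 / 0.0405 = 39664.2 m

39664.2


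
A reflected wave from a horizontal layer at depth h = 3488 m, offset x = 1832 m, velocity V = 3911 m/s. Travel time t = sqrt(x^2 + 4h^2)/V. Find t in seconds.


x^2 + 4h^2 = 1832^2 + 4*3488^2 = 3356224 + 48664576 = 52020800
sqrt(52020800) = 7212.5446
t = 7212.5446 / 3911 = 1.8442 s

1.8442


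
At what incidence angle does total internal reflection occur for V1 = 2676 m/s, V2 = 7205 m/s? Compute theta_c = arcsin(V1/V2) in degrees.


V1/V2 = 2676/7205 = 0.371409
theta_c = arcsin(0.371409) = 21.8025 degrees

21.8025


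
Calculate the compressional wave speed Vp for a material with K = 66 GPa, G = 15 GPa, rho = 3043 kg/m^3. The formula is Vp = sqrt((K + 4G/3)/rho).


First compute the effective modulus:
K + 4G/3 = 66e9 + 4*15e9/3 = 86000000000.0 Pa
Then divide by density:
86000000000.0 / 3043 = 28261583.9632 Pa/(kg/m^3)
Take the square root:
Vp = sqrt(28261583.9632) = 5316.16 m/s

5316.16
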